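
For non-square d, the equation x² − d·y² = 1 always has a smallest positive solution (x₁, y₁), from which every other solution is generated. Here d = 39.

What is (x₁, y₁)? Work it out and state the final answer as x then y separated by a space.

25 4

√39 = [6; 4,12, …], period ℓ=2 (even) → k=1
k=0  a_k=6  p_k/q_k = 6/1
k=1  a_k=4  p_k/q_k = 25/4
→ (25, 4).  Check: 25²=625, 39·4²=624, difference 1.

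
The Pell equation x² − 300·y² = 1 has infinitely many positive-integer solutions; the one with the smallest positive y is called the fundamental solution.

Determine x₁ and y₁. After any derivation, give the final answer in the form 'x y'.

1351 78

[17; 3,8,3,34] for √300; ℓ=4 ⇒ convergent index 3
k=0  a_k=17  p_k/q_k = 17/1
k=1  a_k=3  p_k/q_k = 52/3
k=2  a_k=8  p_k/q_k = 433/25
k=3  a_k=3  p_k/q_k = 1351/78
→ (1351, 78).  Check: 1351²=1825201, 300·78²=1825200, difference 1.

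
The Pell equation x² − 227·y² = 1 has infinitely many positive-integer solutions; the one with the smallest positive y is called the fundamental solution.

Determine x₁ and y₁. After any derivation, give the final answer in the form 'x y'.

226 15

√227 → a₀=15, period (15,30); ℓ=2 even so k=1
step 0: (15, 1)  from 15·(1,0) + (0,1)
step 1: (226, 15)  from 15·(15,1) + (1,0)
fundamental: x₁=226, y₁=15  (since 51076 − 227·225 = 1)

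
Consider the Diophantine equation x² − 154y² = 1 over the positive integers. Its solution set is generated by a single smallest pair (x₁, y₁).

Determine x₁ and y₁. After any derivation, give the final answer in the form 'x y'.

√154 → a₀=12, period (2,2,3,1,2,1,3,2,2,24); ℓ=10 even so k=9
k=0  a_k=12  p_k/q_k = 12/1
…
k=2  a_k=2  p_k/q_k = 62/5
k=3  a_k=3  p_k/q_k = 211/17
…
k=5  a_k=2  p_k/q_k = 757/61
k=6  a_k=1  p_k/q_k = 1030/83
k=7  a_k=3  p_k/q_k = 3847/310
k=8  a_k=2  p_k/q_k = 8724/703
k=9  a_k=2  p_k/q_k = 21295/1716
→ (21295, 1716).  Check: 21295²=453477025, 154·1716²=453477024, difference 1.

21295 1716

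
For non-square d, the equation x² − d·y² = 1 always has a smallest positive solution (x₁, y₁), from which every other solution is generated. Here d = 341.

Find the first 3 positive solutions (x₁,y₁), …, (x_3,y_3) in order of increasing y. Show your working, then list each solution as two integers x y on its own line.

d=341: √d = [18; 2,6,1,8,2,…,6,2,36] (ℓ=14, even), read p_13/q_13
k=0  a_k=18  p_k/q_k = 18/1
k=1  a_k=2  p_k/q_k = 37/2
k=2  a_k=6  p_k/q_k = 240/13
…
k=5  a_k=2  p_k/q_k = 5189/281
…
k=7  a_k=2  p_k/q_k = 20479/1109
k=8  a_k=1  p_k/q_k = 28124/1523
k=9  a_k=2  p_k/q_k = 76727/4155
k=10  a_k=8  p_k/q_k = 641940/34763
k=11  a_k=1  p_k/q_k = 718667/38918
k=12  a_k=6  p_k/q_k = 4953942/268271
k=13  a_k=2  p_k/q_k = 10626551/575460
fundamental: x₁=10626551, y₁=575460  (since 112923586155601 − 341·331154211600 = 1)
(x_2, y_2) = (10626551·10626551 + 341·575460·575460, 10626551·575460 + 575460·10626551) = (225847172311201, 12230310076920)
(x_3, y_3) = (10626551·225847172311201 + 341·575460·12230310076920, 10626551·12230310076920 + 575460·225847172311201) = (4799952989541519968951, 259932027556408030380)

10626551 575460
225847172311201 12230310076920
4799952989541519968951 259932027556408030380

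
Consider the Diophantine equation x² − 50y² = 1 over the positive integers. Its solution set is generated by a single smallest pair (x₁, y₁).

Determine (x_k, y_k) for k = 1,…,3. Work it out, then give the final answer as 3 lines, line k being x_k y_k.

99 14
19601 2772
3880899 548842

d=50: √d = [7; 14] (ℓ=1, odd), read p_1/q_1
k=0  a_k=7  p_k/q_k = 7/1
k=1  a_k=14  p_k/q_k = 99/14
→ (99, 14).  Check: 99²=9801, 50·14²=9800, difference 1.
(99+14√50)^2 = 19601 + 2772√50
(99+14√50)^3 = 3880899 + 548842√50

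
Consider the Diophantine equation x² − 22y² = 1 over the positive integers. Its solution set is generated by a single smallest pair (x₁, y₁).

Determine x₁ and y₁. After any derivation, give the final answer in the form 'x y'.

√22 = [4; 1,2,4,2,1,8, …], period ℓ=6 (even) → k=5
k=0  a_k=4  p_k/q_k = 4/1
…
k=4  a_k=2  p_k/q_k = 136/29
k=5  a_k=1  p_k/q_k = 197/42
(x₁, y₁) = (197, 42);  197² − 22·42² = 1 ✓

197 42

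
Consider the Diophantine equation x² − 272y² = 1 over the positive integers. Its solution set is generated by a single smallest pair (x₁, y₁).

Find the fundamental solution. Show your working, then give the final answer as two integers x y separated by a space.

33 2

√272 → a₀=16, period (2,32); ℓ=2 even so k=1
a_0=16:  p_0=16·1+0=16,  q_0=16·0+1=1
a_1=2:  p_1=2·16+1=33,  q_1=2·1+0=2
fundamental: x₁=33, y₁=2  (since 1089 − 272·4 = 1)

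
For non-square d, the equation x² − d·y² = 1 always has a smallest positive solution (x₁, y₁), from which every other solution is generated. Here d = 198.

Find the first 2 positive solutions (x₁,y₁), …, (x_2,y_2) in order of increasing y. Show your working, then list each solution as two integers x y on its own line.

197 14
77617 5516

√198 = [14; 14,28, …], period ℓ=2 (even) → k=1
step 0: (14, 1)  from 14·(1,0) + (0,1)
step 1: (197, 14)  from 14·(14,1) + (1,0)
→ (197, 14).  Check: 197²=38809, 198·14²=38808, difference 1.
(197+14√198)^2 = 77617 + 5516√198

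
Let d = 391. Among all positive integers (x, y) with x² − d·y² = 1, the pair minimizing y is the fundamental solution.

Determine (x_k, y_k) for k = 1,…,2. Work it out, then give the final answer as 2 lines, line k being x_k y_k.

7338680 371133
107712448284799 5447252648880

[19; 1,3,2,2,1,…,3,1,38] for √391; ℓ=16 ⇒ convergent index 15
a_0=19:  p_0=19·1+0=19,  q_0=19·0+1=1
a_1=1:  p_1=1·19+1=20,  q_1=1·1+0=1
…
a_3=2:  p_3=2·79+20=178,  q_3=2·4+1=9
…
a_8=19:  p_8=19·2709+1048=52519,  q_8=19·137+53=2656
a_9=2:  p_9=2·52519+2709=107747,  q_9=2·2656+137=5449
a_10=1:  p_10=1·107747+52519=160266,  q_10=1·5449+2656=8105
…
a_12=2:  p_12=2·268013+160266=696292,  q_12=2·13554+8105=35213
a_13=2:  p_13=2·696292+268013=1660597,  q_13=2·35213+13554=83980
a_14=3:  p_14=3·1660597+696292=5678083,  q_14=3·83980+35213=287153
a_15=1:  p_15=1·5678083+1660597=7338680,  q_15=1·287153+83980=371133
fundamental: x₁=7338680, y₁=371133  (since 53856224142400 − 391·137739703689 = 1)
(7338680+371133√391)^2 = 107712448284799 + 5447252648880√391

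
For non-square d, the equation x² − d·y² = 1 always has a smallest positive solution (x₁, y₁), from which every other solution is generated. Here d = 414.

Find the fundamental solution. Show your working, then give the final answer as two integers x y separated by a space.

d=414: √d = [20; 2,1,7,2,7,1,2,40] (ℓ=8, even), read p_7/q_7
i=0: a=20 ⇒ p=20, q=1
i=1: a=2 ⇒ p=41, q=2
i=2: a=1 ⇒ p=61, q=3
i=3: a=7 ⇒ p=468, q=23
i=4: a=2 ⇒ p=997, q=49
…
i=6: a=1 ⇒ p=8444, q=415
i=7: a=2 ⇒ p=24335, q=1196
→ (24335, 1196).  Check: 24335²=592192225, 414·1196²=592192224, difference 1.

24335 1196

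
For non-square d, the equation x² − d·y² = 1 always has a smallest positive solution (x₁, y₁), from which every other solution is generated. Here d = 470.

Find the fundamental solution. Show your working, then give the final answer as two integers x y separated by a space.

1691 78

√470 → a₀=21, period (1,2,8,2,1,42); ℓ=6 even so k=5
i=0: a=21 ⇒ p=21, q=1
i=1: a=1 ⇒ p=22, q=1
i=2: a=2 ⇒ p=65, q=3
…
i=4: a=2 ⇒ p=1149, q=53
i=5: a=1 ⇒ p=1691, q=78
(x₁, y₁) = (1691, 78);  1691² − 470·78² = 1 ✓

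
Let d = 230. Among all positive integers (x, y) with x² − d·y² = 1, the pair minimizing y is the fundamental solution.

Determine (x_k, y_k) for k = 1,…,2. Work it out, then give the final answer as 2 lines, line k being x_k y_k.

91 6
16561 1092

√230 = [15; 6,30, …], period ℓ=2 (even) → k=1
step 0: (15, 1)  from 15·(1,0) + (0,1)
step 1: (91, 6)  from 6·(15,1) + (1,0)
(x₁, y₁) = (91, 6);  91² − 230·6² = 1 ✓
(x_2, y_2) = (91·91 + 230·6·6, 91·6 + 6·91) = (16561, 1092)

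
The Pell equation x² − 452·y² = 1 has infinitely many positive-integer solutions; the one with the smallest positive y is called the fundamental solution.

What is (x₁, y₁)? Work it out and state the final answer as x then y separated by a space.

√452 = [21; 3,1,5,3,10,3,5,1,3,42, …], period ℓ=10 (even) → k=9
i=0: a=21 ⇒ p=21, q=1
i=1: a=3 ⇒ p=64, q=3
i=2: a=1 ⇒ p=85, q=4
i=3: a=5 ⇒ p=489, q=23
…
i=5: a=10 ⇒ p=16009, q=753
i=6: a=3 ⇒ p=49579, q=2332
…
i=8: a=1 ⇒ p=313483, q=14745
i=9: a=3 ⇒ p=1204353, q=56648
fundamental: x₁=1204353, y₁=56648  (since 1450466148609 − 452·3208995904 = 1)

1204353 56648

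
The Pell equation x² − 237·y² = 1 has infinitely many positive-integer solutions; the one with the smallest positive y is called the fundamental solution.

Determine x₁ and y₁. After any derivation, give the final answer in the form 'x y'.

228151 14820

[15; 2,1,1,7,10,7,1,1,2,30] for √237; ℓ=10 ⇒ convergent index 9
step 0: (15, 1)  from 15·(1,0) + (0,1)
step 1: (31, 2)  from 2·(15,1) + (1,0)
step 2: (46, 3)  from 1·(31,2) + (15,1)
step 3: (77, 5)  from 1·(46,3) + (31,2)
step 4: (585, 38)  from 7·(77,5) + (46,3)
step 5: (5927, 385)  from 10·(585,38) + (77,5)
step 6: (42074, 2733)  from 7·(5927,385) + (585,38)
step 7: (48001, 3118)  from 1·(42074,2733) + (5927,385)
step 8: (90075, 5851)  from 1·(48001,3118) + (42074,2733)
step 9: (228151, 14820)  from 2·(90075,5851) + (48001,3118)
fundamental: x₁=228151, y₁=14820  (since 52052878801 − 237·219632400 = 1)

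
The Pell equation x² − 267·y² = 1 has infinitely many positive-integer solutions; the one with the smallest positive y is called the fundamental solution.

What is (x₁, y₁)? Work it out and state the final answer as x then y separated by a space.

√267 = [16; 2,1,15,1,2,32, …], period ℓ=6 (even) → k=5
i=0: a=16 ⇒ p=16, q=1
…
i=2: a=1 ⇒ p=49, q=3
…
i=4: a=1 ⇒ p=817, q=50
i=5: a=2 ⇒ p=2402, q=147
(x₁, y₁) = (2402, 147);  2402² − 267·147² = 1 ✓

2402 147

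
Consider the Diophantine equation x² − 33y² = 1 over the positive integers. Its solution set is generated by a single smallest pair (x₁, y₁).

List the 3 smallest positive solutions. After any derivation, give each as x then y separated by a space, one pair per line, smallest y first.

[5; 1,2,1,10] for √33; ℓ=4 ⇒ convergent index 3
k=0  a_k=5  p_k/q_k = 5/1
k=1  a_k=1  p_k/q_k = 6/1
k=2  a_k=2  p_k/q_k = 17/3
k=3  a_k=1  p_k/q_k = 23/4
(x₁, y₁) = (23, 4);  23² − 33·4² = 1 ✓
(23+4√33)^2 = 1057 + 184√33
(23+4√33)^3 = 48599 + 8460√33

23 4
1057 184
48599 8460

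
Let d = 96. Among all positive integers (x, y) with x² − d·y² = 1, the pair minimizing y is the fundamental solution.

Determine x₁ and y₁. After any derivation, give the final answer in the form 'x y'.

49 5

√96 = [9; 1,3,1,18, …], period ℓ=4 (even) → k=3
k=0  a_k=9  p_k/q_k = 9/1
k=1  a_k=1  p_k/q_k = 10/1
k=2  a_k=3  p_k/q_k = 39/4
k=3  a_k=1  p_k/q_k = 49/5
(x₁, y₁) = (49, 5);  49² − 96·5² = 1 ✓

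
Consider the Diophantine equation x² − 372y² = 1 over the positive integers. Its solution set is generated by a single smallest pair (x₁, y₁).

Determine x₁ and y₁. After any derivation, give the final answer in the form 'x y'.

√372 = [19; 3,2,12,2,3,38, …], period ℓ=6 (even) → k=5
a_0=19:  p_0=19·1+0=19,  q_0=19·0+1=1
a_1=3:  p_1=3·19+1=58,  q_1=3·1+0=3
a_2=2:  p_2=2·58+19=135,  q_2=2·3+1=7
a_3=12:  p_3=12·135+58=1678,  q_3=12·7+3=87
a_4=2:  p_4=2·1678+135=3491,  q_4=2·87+7=181
a_5=3:  p_5=3·3491+1678=12151,  q_5=3·181+87=630
(x₁, y₁) = (12151, 630);  12151² − 372·630² = 1 ✓

12151 630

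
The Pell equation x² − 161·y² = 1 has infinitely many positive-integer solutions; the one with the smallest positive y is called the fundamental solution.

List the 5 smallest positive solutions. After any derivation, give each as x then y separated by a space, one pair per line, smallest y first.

11775 928
277301249 21854400
6530444402175 514671119072
153791965393920001 12120504832291200
3621800778496371621375 285437888285786640928

√161 = [12; 1,2,4,1,2,1,4,2,1,24, …], period ℓ=10 (even) → k=9
k=0  a_k=12  p_k/q_k = 12/1
…
k=2  a_k=2  p_k/q_k = 38/3
k=3  a_k=4  p_k/q_k = 165/13
…
k=6  a_k=1  p_k/q_k = 774/61
…
k=8  a_k=2  p_k/q_k = 8108/639
k=9  a_k=1  p_k/q_k = 11775/928
fundamental: x₁=11775, y₁=928  (since 138650625 − 161·861184 = 1)
n=2: (11775,928)∘(11775,928) = (11775·11775+161·928·928, 11775·928+928·11775) = (277301249,21854400)
n=3: (277301249,21854400)∘(11775,928) = (11775·277301249+161·928·21854400, 11775·21854400+928·277301249) = (6530444402175,514671119072)
n=4: (6530444402175,514671119072)∘(11775,928) = (11775·6530444402175+161·928·514671119072, 11775·514671119072+928·6530444402175) = (153791965393920001,12120504832291200)
n=5: (153791965393920001,12120504832291200)∘(11775,928) = (11775·153791965393920001+161·928·12120504832291200, 11775·12120504832291200+928·153791965393920001) = (3621800778496371621375,285437888285786640928)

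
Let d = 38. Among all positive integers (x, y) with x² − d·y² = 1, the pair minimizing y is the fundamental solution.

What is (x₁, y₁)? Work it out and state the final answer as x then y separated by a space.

√38 = [6; 6,12, …], period ℓ=2 (even) → k=1
k=0  a_k=6  p_k/q_k = 6/1
k=1  a_k=6  p_k/q_k = 37/6
fundamental: x₁=37, y₁=6  (since 1369 − 38·36 = 1)

37 6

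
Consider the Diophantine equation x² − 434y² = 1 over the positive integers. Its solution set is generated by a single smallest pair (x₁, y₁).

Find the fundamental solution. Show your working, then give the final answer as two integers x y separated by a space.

125 6

√434 → a₀=20, period (1,4,1,40); ℓ=4 even so k=3
k=0  a_k=20  p_k/q_k = 20/1
…
k=2  a_k=4  p_k/q_k = 104/5
k=3  a_k=1  p_k/q_k = 125/6
fundamental: x₁=125, y₁=6  (since 15625 − 434·36 = 1)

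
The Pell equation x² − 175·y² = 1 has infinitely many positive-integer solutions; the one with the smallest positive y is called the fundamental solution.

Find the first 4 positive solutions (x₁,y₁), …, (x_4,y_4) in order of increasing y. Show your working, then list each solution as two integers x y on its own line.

[13; 4,2,1,2,4,26] for √175; ℓ=6 ⇒ convergent index 5
i=0: a=13 ⇒ p=13, q=1
i=1: a=4 ⇒ p=53, q=4
i=2: a=2 ⇒ p=119, q=9
…
i=4: a=2 ⇒ p=463, q=35
i=5: a=4 ⇒ p=2024, q=153
→ (2024, 153).  Check: 2024²=4096576, 175·153²=4096575, difference 1.
n=2: (2024,153)∘(2024,153) = (2024·2024+175·153·153, 2024·153+153·2024) = (8193151,619344)
n=3: (8193151,619344)∘(2024,153) = (2024·8193151+175·153·619344, 2024·619344+153·8193151) = (33165873224,2507104359)
n=4: (33165873224,2507104359)∘(2024,153) = (2024·33165873224+175·153·2507104359, 2024·2507104359+153·33165873224) = (134255446617601,10148757825888)

2024 153
8193151 619344
33165873224 2507104359
134255446617601 10148757825888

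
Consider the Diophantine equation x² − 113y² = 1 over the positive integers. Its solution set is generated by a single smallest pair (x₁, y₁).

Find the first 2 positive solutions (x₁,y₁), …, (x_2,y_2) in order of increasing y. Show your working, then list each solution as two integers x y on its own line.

1204353 113296
2900932297217 272896754976

[10; 1,1,1,2,2,1,1,1,20] for √113; ℓ=9 ⇒ convergent index 17
a_0=10:  p_0=10·1+0=10,  q_0=10·0+1=1
…
a_2=1:  p_2=1·11+10=21,  q_2=1·1+1=2
…
a_4=2:  p_4=2·32+21=85,  q_4=2·3+2=8
a_5=2:  p_5=2·85+32=202,  q_5=2·8+3=19
a_6=1:  p_6=1·202+85=287,  q_6=1·19+8=27
a_7=1:  p_7=1·287+202=489,  q_7=1·27+19=46
a_8=1:  p_8=1·489+287=776,  q_8=1·46+27=73
a_9=20:  p_9=20·776+489=16009,  q_9=20·73+46=1506
…
a_11=1:  p_11=1·16785+16009=32794,  q_11=1·1579+1506=3085
a_12=1:  p_12=1·32794+16785=49579,  q_12=1·3085+1579=4664
…
a_16=1:  p_16=1·445435+313483=758918,  q_16=1·41903+29490=71393
a_17=1:  p_17=1·758918+445435=1204353,  q_17=1·71393+41903=113296
fundamental: x₁=1204353, y₁=113296  (since 1450466148609 − 113·12835983616 = 1)
(1204353+113296√113)^2 = 2900932297217 + 272896754976√113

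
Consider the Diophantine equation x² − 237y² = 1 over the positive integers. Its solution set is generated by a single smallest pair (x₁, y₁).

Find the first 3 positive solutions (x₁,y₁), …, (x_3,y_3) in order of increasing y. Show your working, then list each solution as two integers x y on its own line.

228151 14820
104105757601 6762395640
47503665404623351 3085694655308460

√237 = [15; 2,1,1,7,10,7,1,1,2,30, …], period ℓ=10 (even) → k=9
i=0: a=15 ⇒ p=15, q=1
i=1: a=2 ⇒ p=31, q=2
i=2: a=1 ⇒ p=46, q=3
…
i=4: a=7 ⇒ p=585, q=38
i=5: a=10 ⇒ p=5927, q=385
i=6: a=7 ⇒ p=42074, q=2733
…
i=8: a=1 ⇒ p=90075, q=5851
i=9: a=2 ⇒ p=228151, q=14820
(x₁, y₁) = (228151, 14820);  228151² − 237·14820² = 1 ✓
(x_2, y_2) = (228151·228151 + 237·14820·14820, 228151·14820 + 14820·228151) = (104105757601, 6762395640)
(x_3, y_3) = (228151·104105757601 + 237·14820·6762395640, 228151·6762395640 + 14820·104105757601) = (47503665404623351, 3085694655308460)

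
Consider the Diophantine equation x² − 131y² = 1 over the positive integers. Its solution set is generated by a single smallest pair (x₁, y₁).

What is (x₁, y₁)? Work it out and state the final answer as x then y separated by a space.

√131 = [11; 2,4,11,4,2,22, …], period ℓ=6 (even) → k=5
k=0  a_k=11  p_k/q_k = 11/1
k=1  a_k=2  p_k/q_k = 23/2
…
k=3  a_k=11  p_k/q_k = 1156/101
k=4  a_k=4  p_k/q_k = 4727/413
k=5  a_k=2  p_k/q_k = 10610/927
(x₁, y₁) = (10610, 927);  10610² − 131·927² = 1 ✓

10610 927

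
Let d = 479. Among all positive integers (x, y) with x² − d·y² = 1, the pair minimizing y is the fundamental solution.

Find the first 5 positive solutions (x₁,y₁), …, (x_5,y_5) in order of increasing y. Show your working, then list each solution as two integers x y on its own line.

2989440 136591
17873503027199 816661198080
106863529779256567680 4882719303976413809
638924220926583633867571201 29193192792157684333155840
3820051246013425493328364845667200 174542596521170852986514812245391

d=479: √d = [21; 1,7,1,3,2,21,2,3,1,7,1,42] (ℓ=12, even), read p_11/q_11
step 0: (21, 1)  from 21·(1,0) + (0,1)
step 1: (22, 1)  from 1·(21,1) + (1,0)
step 2: (175, 8)  from 7·(22,1) + (21,1)
step 3: (197, 9)  from 1·(175,8) + (22,1)
step 4: (766, 35)  from 3·(197,9) + (175,8)
…
step 6: (37075, 1694)  from 21·(1729,79) + (766,35)
step 7: (75879, 3467)  from 2·(37075,1694) + (1729,79)
step 8: (264712, 12095)  from 3·(75879,3467) + (37075,1694)
…
step 10: (2648849, 121029)  from 7·(340591,15562) + (264712,12095)
step 11: (2989440, 136591)  from 1·(2648849,121029) + (340591,15562)
(x₁, y₁) = (2989440, 136591);  2989440² − 479·136591² = 1 ✓
k=2:  x_2 = 2989440·2989440+479·136591·136591 = 17873503027199,  y_2 = 2989440·136591+136591·2989440 = 816661198080
k=3:  x_3 = 2989440·17873503027199+479·136591·816661198080 = 106863529779256567680,  y_3 = 2989440·816661198080+136591·17873503027199 = 4882719303976413809
k=4:  x_4 = 2989440·106863529779256567680+479·136591·4882719303976413809 = 638924220926583633867571201,  y_4 = 2989440·4882719303976413809+136591·106863529779256567680 = 29193192792157684333155840
k=5:  x_5 = 2989440·638924220926583633867571201+479·136591·29193192792157684333155840 = 3820051246013425493328364845667200,  y_5 = 2989440·29193192792157684333155840+136591·638924220926583633867571201 = 174542596521170852986514812245391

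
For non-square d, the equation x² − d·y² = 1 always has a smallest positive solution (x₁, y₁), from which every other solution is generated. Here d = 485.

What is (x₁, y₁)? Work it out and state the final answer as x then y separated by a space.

969 44

√485 → a₀=22, period (44); ℓ=1 odd so k=1
i=0: a=22 ⇒ p=22, q=1
i=1: a=44 ⇒ p=969, q=44
fundamental: x₁=969, y₁=44  (since 938961 − 485·1936 = 1)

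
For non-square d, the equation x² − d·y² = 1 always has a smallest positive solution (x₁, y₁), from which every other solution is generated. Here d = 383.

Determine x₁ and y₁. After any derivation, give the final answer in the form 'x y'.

18768 959

d=383: √d = [19; 1,1,3,19,3,1,1,38] (ℓ=8, even), read p_7/q_7
k=0  a_k=19  p_k/q_k = 19/1
…
k=2  a_k=1  p_k/q_k = 39/2
…
k=4  a_k=19  p_k/q_k = 2642/135
…
k=6  a_k=1  p_k/q_k = 10705/547
k=7  a_k=1  p_k/q_k = 18768/959
(x₁, y₁) = (18768, 959);  18768² − 383·959² = 1 ✓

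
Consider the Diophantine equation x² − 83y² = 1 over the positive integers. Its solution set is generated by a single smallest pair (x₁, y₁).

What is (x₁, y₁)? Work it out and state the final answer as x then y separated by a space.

82 9

√83 → a₀=9, period (9,18); ℓ=2 even so k=1
a_0=9:  p_0=9·1+0=9,  q_0=9·0+1=1
a_1=9:  p_1=9·9+1=82,  q_1=9·1+0=9
fundamental: x₁=82, y₁=9  (since 6724 − 83·81 = 1)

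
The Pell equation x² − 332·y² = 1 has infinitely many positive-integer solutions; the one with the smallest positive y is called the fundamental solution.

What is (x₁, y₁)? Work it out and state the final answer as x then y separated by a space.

√332 = [18; 4,1,1,8,1,1,4,36, …], period ℓ=8 (even) → k=7
step 0: (18, 1)  from 18·(1,0) + (0,1)
…
step 5: (1567, 86)  from 1·(1403,77) + (164,9)
step 6: (2970, 163)  from 1·(1567,86) + (1403,77)
step 7: (13447, 738)  from 4·(2970,163) + (1567,86)
(x₁, y₁) = (13447, 738);  13447² − 332·738² = 1 ✓

13447 738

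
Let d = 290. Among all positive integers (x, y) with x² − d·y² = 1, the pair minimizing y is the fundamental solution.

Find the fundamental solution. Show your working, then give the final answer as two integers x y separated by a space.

579 34

√290 → a₀=17, period (34); ℓ=1 odd so k=1
step 0: (17, 1)  from 17·(1,0) + (0,1)
step 1: (579, 34)  from 34·(17,1) + (1,0)
→ (579, 34).  Check: 579²=335241, 290·34²=335240, difference 1.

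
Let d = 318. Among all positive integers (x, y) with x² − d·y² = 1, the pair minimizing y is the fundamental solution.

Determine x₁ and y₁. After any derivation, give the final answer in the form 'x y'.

107 6

√318 → a₀=17, period (1,4,1,34); ℓ=4 even so k=3
i=0: a=17 ⇒ p=17, q=1
i=1: a=1 ⇒ p=18, q=1
i=2: a=4 ⇒ p=89, q=5
i=3: a=1 ⇒ p=107, q=6
→ (107, 6).  Check: 107²=11449, 318·6²=11448, difference 1.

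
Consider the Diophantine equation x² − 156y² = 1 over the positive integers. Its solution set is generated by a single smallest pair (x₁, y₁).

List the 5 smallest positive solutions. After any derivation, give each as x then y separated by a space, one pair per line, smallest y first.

√156 → a₀=12, period (2,24); ℓ=2 even so k=1
step 0: (12, 1)  from 12·(1,0) + (0,1)
step 1: (25, 2)  from 2·(12,1) + (1,0)
→ (25, 2).  Check: 25²=625, 156·2²=624, difference 1.
n=2: (25,2)∘(25,2) = (25·25+156·2·2, 25·2+2·25) = (1249,100)
n=3: (1249,100)∘(25,2) = (25·1249+156·2·100, 25·100+2·1249) = (62425,4998)
n=4: (62425,4998)∘(25,2) = (25·62425+156·2·4998, 25·4998+2·62425) = (3120001,249800)
n=5: (3120001,249800)∘(25,2) = (25·3120001+156·2·249800, 25·249800+2·3120001) = (155937625,12485002)

25 2
1249 100
62425 4998
3120001 249800
155937625 12485002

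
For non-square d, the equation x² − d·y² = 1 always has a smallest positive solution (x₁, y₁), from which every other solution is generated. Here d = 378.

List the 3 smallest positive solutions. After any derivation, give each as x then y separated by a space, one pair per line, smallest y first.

d=378: √d = [19; 2,3,1,4,1,3,2,38] (ℓ=8, even), read p_7/q_7
k=0  a_k=19  p_k/q_k = 19/1
…
k=3  a_k=1  p_k/q_k = 175/9
k=4  a_k=4  p_k/q_k = 836/43
k=5  a_k=1  p_k/q_k = 1011/52
k=6  a_k=3  p_k/q_k = 3869/199
k=7  a_k=2  p_k/q_k = 8749/450
fundamental: x₁=8749, y₁=450  (since 76545001 − 378·202500 = 1)
k=2:  x_2 = 8749·8749+378·450·450 = 153090001,  y_2 = 8749·450+450·8749 = 7874100
k=3:  x_3 = 8749·153090001+378·450·7874100 = 2678768828749,  y_3 = 8749·7874100+450·153090001 = 137781001350

8749 450
153090001 7874100
2678768828749 137781001350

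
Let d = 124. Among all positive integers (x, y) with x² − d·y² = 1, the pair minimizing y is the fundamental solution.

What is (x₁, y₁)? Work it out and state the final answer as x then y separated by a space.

[11; 7,2,1,1,1,…,2,7,22] for √124; ℓ=16 ⇒ convergent index 15
k=0  a_k=11  p_k/q_k = 11/1
k=1  a_k=7  p_k/q_k = 78/7
…
k=6  a_k=3  p_k/q_k = 2383/214
k=7  a_k=1  p_k/q_k = 3040/273
…
k=9  a_k=1  p_k/q_k = 17583/1579
k=10  a_k=3  p_k/q_k = 67292/6043
k=11  a_k=1  p_k/q_k = 84875/7622
k=12  a_k=1  p_k/q_k = 152167/13665
…
k=14  a_k=2  p_k/q_k = 626251/56239
k=15  a_k=7  p_k/q_k = 4620799/414960
(x₁, y₁) = (4620799, 414960);  4620799² − 124·414960² = 1 ✓

4620799 414960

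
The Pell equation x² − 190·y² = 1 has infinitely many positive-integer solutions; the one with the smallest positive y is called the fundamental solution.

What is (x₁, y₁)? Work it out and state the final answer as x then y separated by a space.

√190 → a₀=13, period (1,3,1,1,1,…,3,1,26); ℓ=14 even so k=13
step 0: (13, 1)  from 13·(1,0) + (0,1)
step 1: (14, 1)  from 1·(13,1) + (1,0)
…
step 3: (69, 5)  from 1·(55,4) + (14,1)
step 4: (124, 9)  from 1·(69,5) + (55,4)
…
step 7: (1213, 88)  from 2·(510,37) + (193,14)
…
step 9: (4149, 301)  from 1·(2936,213) + (1213,88)
step 10: (7085, 514)  from 1·(4149,301) + (2936,213)
step 11: (11234, 815)  from 1·(7085,514) + (4149,301)
step 12: (40787, 2959)  from 3·(11234,815) + (7085,514)
step 13: (52021, 3774)  from 1·(40787,2959) + (11234,815)
→ (52021, 3774).  Check: 52021²=2706184441, 190·3774²=2706184440, difference 1.

52021 3774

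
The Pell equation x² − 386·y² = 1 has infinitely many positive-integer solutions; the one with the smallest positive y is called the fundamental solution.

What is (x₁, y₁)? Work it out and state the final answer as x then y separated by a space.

111555 5678

√386 = [19; 1,1,1,4,1,18,1,4,1,1,1,38, …], period ℓ=12 (even) → k=11
i=0: a=19 ⇒ p=19, q=1
i=1: a=1 ⇒ p=20, q=1
…
i=3: a=1 ⇒ p=59, q=3
i=4: a=4 ⇒ p=275, q=14
i=5: a=1 ⇒ p=334, q=17
i=6: a=18 ⇒ p=6287, q=320
i=7: a=1 ⇒ p=6621, q=337
i=8: a=4 ⇒ p=32771, q=1668
i=9: a=1 ⇒ p=39392, q=2005
i=10: a=1 ⇒ p=72163, q=3673
i=11: a=1 ⇒ p=111555, q=5678
→ (111555, 5678).  Check: 111555²=12444518025, 386·5678²=12444518024, difference 1.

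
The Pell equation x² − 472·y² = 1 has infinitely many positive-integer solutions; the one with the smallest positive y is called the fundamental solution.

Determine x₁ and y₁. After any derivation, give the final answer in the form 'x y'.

d=472: √d = [21; 1,2,1,1,1,…,2,1,42] (ℓ=14, even), read p_13/q_13
step 0: (21, 1)  from 21·(1,0) + (0,1)
step 1: (22, 1)  from 1·(21,1) + (1,0)
step 2: (65, 3)  from 2·(22,1) + (21,1)
step 3: (87, 4)  from 1·(65,3) + (22,1)
step 4: (152, 7)  from 1·(87,4) + (65,3)
step 5: (239, 11)  from 1·(152,7) + (87,4)
step 6: (1108, 51)  from 4·(239,11) + (152,7)
…
step 8: (24224, 1115)  from 4·(5779,266) + (1108,51)
step 9: (30003, 1381)  from 1·(24224,1115) + (5779,266)
…
step 11: (84230, 3877)  from 1·(54227,2496) + (30003,1381)
step 12: (222687, 10250)  from 2·(84230,3877) + (54227,2496)
step 13: (306917, 14127)  from 1·(222687,10250) + (84230,3877)
(x₁, y₁) = (306917, 14127);  306917² − 472·14127² = 1 ✓

306917 14127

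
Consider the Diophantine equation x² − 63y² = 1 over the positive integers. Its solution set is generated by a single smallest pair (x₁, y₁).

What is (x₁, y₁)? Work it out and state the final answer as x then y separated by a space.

8 1

[7; 1,14] for √63; ℓ=2 ⇒ convergent index 1
i=0: a=7 ⇒ p=7, q=1
i=1: a=1 ⇒ p=8, q=1
(x₁, y₁) = (8, 1);  8² − 63·1² = 1 ✓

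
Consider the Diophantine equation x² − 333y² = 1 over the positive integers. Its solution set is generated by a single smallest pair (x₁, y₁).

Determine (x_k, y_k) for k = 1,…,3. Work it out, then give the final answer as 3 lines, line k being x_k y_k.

73 4
10657 584
1555849 85260

[18; 4,36] for √333; ℓ=2 ⇒ convergent index 1
k=0  a_k=18  p_k/q_k = 18/1
k=1  a_k=4  p_k/q_k = 73/4
(x₁, y₁) = (73, 4);  73² − 333·4² = 1 ✓
k=2:  x_2 = 73·73+333·4·4 = 10657,  y_2 = 73·4+4·73 = 584
k=3:  x_3 = 73·10657+333·4·584 = 1555849,  y_3 = 73·584+4·10657 = 85260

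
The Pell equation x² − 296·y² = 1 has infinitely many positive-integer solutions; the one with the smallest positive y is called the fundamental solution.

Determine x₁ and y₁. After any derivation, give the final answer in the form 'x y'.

√296 = [17; 4,1,7,1,4,34, …], period ℓ=6 (even) → k=5
a_0=17:  p_0=17·1+0=17,  q_0=17·0+1=1
…
a_4=1:  p_4=1·671+86=757,  q_4=1·39+5=44
a_5=4:  p_5=4·757+671=3699,  q_5=4·44+39=215
(x₁, y₁) = (3699, 215);  3699² − 296·215² = 1 ✓

3699 215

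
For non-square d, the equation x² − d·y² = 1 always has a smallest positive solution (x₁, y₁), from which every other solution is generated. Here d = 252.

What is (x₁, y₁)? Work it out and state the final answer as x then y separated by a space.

[15; 1,6,1,30] for √252; ℓ=4 ⇒ convergent index 3
a_0=15:  p_0=15·1+0=15,  q_0=15·0+1=1
…
a_2=6:  p_2=6·16+15=111,  q_2=6·1+1=7
a_3=1:  p_3=1·111+16=127,  q_3=1·7+1=8
fundamental: x₁=127, y₁=8  (since 16129 − 252·64 = 1)

127 8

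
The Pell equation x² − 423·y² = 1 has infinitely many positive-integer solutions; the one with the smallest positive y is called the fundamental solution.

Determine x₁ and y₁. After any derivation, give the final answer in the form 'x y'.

4607 224

[20; 1,1,3,4,3,1,1,40] for √423; ℓ=8 ⇒ convergent index 7
a_0=20:  p_0=20·1+0=20,  q_0=20·0+1=1
…
a_6=1:  p_6=1·1995+617=2612,  q_6=1·97+30=127
a_7=1:  p_7=1·2612+1995=4607,  q_7=1·127+97=224
fundamental: x₁=4607, y₁=224  (since 21224449 − 423·50176 = 1)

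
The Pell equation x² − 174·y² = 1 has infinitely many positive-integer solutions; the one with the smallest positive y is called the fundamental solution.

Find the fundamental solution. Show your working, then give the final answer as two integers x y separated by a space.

1451 110

√174 → a₀=13, period (5,4,5,26); ℓ=4 even so k=3
a_0=13:  p_0=13·1+0=13,  q_0=13·0+1=1
a_1=5:  p_1=5·13+1=66,  q_1=5·1+0=5
a_2=4:  p_2=4·66+13=277,  q_2=4·5+1=21
a_3=5:  p_3=5·277+66=1451,  q_3=5·21+5=110
(x₁, y₁) = (1451, 110);  1451² − 174·110² = 1 ✓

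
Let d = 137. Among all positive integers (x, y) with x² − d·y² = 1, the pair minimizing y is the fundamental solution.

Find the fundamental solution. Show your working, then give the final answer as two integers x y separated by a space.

√137 = [11; 1,2,2,1,1,2,2,1,22, …], period ℓ=9 (odd) → k=17
k=0  a_k=11  p_k/q_k = 11/1
…
k=2  a_k=2  p_k/q_k = 35/3
…
k=4  a_k=1  p_k/q_k = 117/10
…
k=8  a_k=1  p_k/q_k = 1744/149
k=9  a_k=22  p_k/q_k = 39597/3383
k=10  a_k=1  p_k/q_k = 41341/3532
k=11  a_k=2  p_k/q_k = 122279/10447
k=12  a_k=2  p_k/q_k = 285899/24426
k=13  a_k=1  p_k/q_k = 408178/34873
k=14  a_k=1  p_k/q_k = 694077/59299
…
k=16  a_k=2  p_k/q_k = 4286741/366241
k=17  a_k=1  p_k/q_k = 6083073/519712
→ (6083073, 519712).  Check: 6083073²=37003777123329, 137·519712²=37003777123328, difference 1.

6083073 519712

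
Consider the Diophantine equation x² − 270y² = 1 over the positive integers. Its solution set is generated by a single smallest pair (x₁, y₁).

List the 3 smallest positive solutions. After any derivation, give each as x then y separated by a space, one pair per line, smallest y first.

d=270: √d = [16; 2,3,6,3,2,32] (ℓ=6, even), read p_5/q_5
i=0: a=16 ⇒ p=16, q=1
…
i=2: a=3 ⇒ p=115, q=7
i=3: a=6 ⇒ p=723, q=44
i=4: a=3 ⇒ p=2284, q=139
i=5: a=2 ⇒ p=5291, q=322
fundamental: x₁=5291, y₁=322  (since 27994681 − 270·103684 = 1)
k=2:  x_2 = 5291·5291+270·322·322 = 55989361,  y_2 = 5291·322+322·5291 = 3407404
k=3:  x_3 = 5291·55989361+270·322·3407404 = 592479412811,  y_3 = 5291·3407404+322·55989361 = 36057148806

5291 322
55989361 3407404
592479412811 36057148806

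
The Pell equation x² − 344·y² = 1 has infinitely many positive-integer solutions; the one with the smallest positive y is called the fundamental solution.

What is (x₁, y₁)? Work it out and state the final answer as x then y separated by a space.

d=344: √d = [18; 1,1,4,1,3,1,4,1,1,36] (ℓ=10, even), read p_9/q_9
step 0: (18, 1)  from 18·(1,0) + (0,1)
…
step 3: (167, 9)  from 4·(37,2) + (19,1)
…
step 8: (5694, 307)  from 1·(4711,254) + (983,53)
step 9: (10405, 561)  from 1·(5694,307) + (4711,254)
→ (10405, 561).  Check: 10405²=108264025, 344·561²=108264024, difference 1.

10405 561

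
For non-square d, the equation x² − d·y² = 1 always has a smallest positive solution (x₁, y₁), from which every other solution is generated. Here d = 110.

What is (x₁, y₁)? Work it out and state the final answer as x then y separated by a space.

21 2

d=110: √d = [10; 2,20] (ℓ=2, even), read p_1/q_1
k=0  a_k=10  p_k/q_k = 10/1
k=1  a_k=2  p_k/q_k = 21/2
fundamental: x₁=21, y₁=2  (since 441 − 110·4 = 1)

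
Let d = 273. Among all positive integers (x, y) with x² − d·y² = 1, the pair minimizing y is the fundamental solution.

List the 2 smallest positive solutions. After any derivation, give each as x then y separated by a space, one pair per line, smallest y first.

727 44
1057057 63976

√273 → a₀=16, period (1,1,10,1,1,32); ℓ=6 even so k=5
a_0=16:  p_0=16·1+0=16,  q_0=16·0+1=1
…
a_4=1:  p_4=1·347+33=380,  q_4=1·21+2=23
a_5=1:  p_5=1·380+347=727,  q_5=1·23+21=44
→ (727, 44).  Check: 727²=528529, 273·44²=528528, difference 1.
(727+44√273)^2 = 1057057 + 63976√273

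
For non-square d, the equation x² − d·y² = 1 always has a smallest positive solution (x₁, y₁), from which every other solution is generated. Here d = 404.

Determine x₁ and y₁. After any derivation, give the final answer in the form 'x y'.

√404 → a₀=20, period (10,40); ℓ=2 even so k=1
a_0=20:  p_0=20·1+0=20,  q_0=20·0+1=1
a_1=10:  p_1=10·20+1=201,  q_1=10·1+0=10
fundamental: x₁=201, y₁=10  (since 40401 − 404·100 = 1)

201 10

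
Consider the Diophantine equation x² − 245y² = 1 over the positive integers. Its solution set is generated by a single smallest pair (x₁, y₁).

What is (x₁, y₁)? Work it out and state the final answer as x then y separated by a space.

√245 → a₀=15, period (1,1,1,7,6,7,1,1,1,30); ℓ=10 even so k=9
step 0: (15, 1)  from 15·(1,0) + (0,1)
…
step 2: (31, 2)  from 1·(16,1) + (15,1)
step 3: (47, 3)  from 1·(31,2) + (16,1)
step 4: (360, 23)  from 7·(47,3) + (31,2)
…
step 6: (15809, 1010)  from 7·(2207,141) + (360,23)
…
step 8: (33825, 2161)  from 1·(18016,1151) + (15809,1010)
step 9: (51841, 3312)  from 1·(33825,2161) + (18016,1151)
(x₁, y₁) = (51841, 3312);  51841² − 245·3312² = 1 ✓

51841 3312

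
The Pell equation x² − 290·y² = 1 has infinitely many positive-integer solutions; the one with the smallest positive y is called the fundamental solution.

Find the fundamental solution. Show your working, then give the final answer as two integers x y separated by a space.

579 34

[17; 34] for √290; ℓ=1 ⇒ convergent index 1
k=0  a_k=17  p_k/q_k = 17/1
k=1  a_k=34  p_k/q_k = 579/34
(x₁, y₁) = (579, 34);  579² − 290·34² = 1 ✓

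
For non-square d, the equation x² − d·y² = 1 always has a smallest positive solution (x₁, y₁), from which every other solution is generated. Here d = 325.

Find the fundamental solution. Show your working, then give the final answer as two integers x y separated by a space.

√325 → a₀=18, period (36); ℓ=1 odd so k=1
k=0  a_k=18  p_k/q_k = 18/1
k=1  a_k=36  p_k/q_k = 649/36
fundamental: x₁=649, y₁=36  (since 421201 − 325·1296 = 1)

649 36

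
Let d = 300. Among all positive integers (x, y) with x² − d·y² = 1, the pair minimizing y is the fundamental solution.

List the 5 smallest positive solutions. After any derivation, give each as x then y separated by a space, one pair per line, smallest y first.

1351 78
3650401 210756
9863382151 569462634
26650854921601 1538687826312
72010600134783751 4157533937232390

√300 = [17; 3,8,3,34, …], period ℓ=4 (even) → k=3
k=0  a_k=17  p_k/q_k = 17/1
k=1  a_k=3  p_k/q_k = 52/3
k=2  a_k=8  p_k/q_k = 433/25
k=3  a_k=3  p_k/q_k = 1351/78
(x₁, y₁) = (1351, 78);  1351² − 300·78² = 1 ✓
n=2: (1351,78)∘(1351,78) = (1351·1351+300·78·78, 1351·78+78·1351) = (3650401,210756)
n=3: (3650401,210756)∘(1351,78) = (1351·3650401+300·78·210756, 1351·210756+78·3650401) = (9863382151,569462634)
n=4: (9863382151,569462634)∘(1351,78) = (1351·9863382151+300·78·569462634, 1351·569462634+78·9863382151) = (26650854921601,1538687826312)
n=5: (26650854921601,1538687826312)∘(1351,78) = (1351·26650854921601+300·78·1538687826312, 1351·1538687826312+78·26650854921601) = (72010600134783751,4157533937232390)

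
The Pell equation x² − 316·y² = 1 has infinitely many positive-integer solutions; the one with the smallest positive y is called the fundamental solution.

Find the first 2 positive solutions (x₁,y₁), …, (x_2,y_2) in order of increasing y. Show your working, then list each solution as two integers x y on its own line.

d=316: √d = [17; 1,3,2,8,2,3,1,34] (ℓ=8, even), read p_7/q_7
k=0  a_k=17  p_k/q_k = 17/1
k=1  a_k=1  p_k/q_k = 18/1
k=2  a_k=3  p_k/q_k = 71/4
k=3  a_k=2  p_k/q_k = 160/9
k=4  a_k=8  p_k/q_k = 1351/76
k=5  a_k=2  p_k/q_k = 2862/161
k=6  a_k=3  p_k/q_k = 9937/559
k=7  a_k=1  p_k/q_k = 12799/720
→ (12799, 720).  Check: 12799²=163814401, 316·720²=163814400, difference 1.
(x_2, y_2) = (12799·12799 + 316·720·720, 12799·720 + 720·12799) = (327628801, 18430560)

12799 720
327628801 18430560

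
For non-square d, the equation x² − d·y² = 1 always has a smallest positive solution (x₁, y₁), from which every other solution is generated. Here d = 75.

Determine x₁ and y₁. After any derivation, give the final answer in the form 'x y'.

√75 → a₀=8, period (1,1,1,16); ℓ=4 even so k=3
k=0  a_k=8  p_k/q_k = 8/1
k=1  a_k=1  p_k/q_k = 9/1
k=2  a_k=1  p_k/q_k = 17/2
k=3  a_k=1  p_k/q_k = 26/3
fundamental: x₁=26, y₁=3  (since 676 − 75·9 = 1)

26 3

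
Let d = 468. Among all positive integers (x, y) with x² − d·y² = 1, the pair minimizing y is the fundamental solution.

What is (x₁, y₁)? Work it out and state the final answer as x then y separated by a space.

649 30

√468 = [21; 1,1,1,2,1,1,1,42, …], period ℓ=8 (even) → k=7
a_0=21:  p_0=21·1+0=21,  q_0=21·0+1=1
a_1=1:  p_1=1·21+1=22,  q_1=1·1+0=1
a_2=1:  p_2=1·22+21=43,  q_2=1·1+1=2
a_3=1:  p_3=1·43+22=65,  q_3=1·2+1=3
a_4=2:  p_4=2·65+43=173,  q_4=2·3+2=8
a_5=1:  p_5=1·173+65=238,  q_5=1·8+3=11
a_6=1:  p_6=1·238+173=411,  q_6=1·11+8=19
a_7=1:  p_7=1·411+238=649,  q_7=1·19+11=30
→ (649, 30).  Check: 649²=421201, 468·30²=421200, difference 1.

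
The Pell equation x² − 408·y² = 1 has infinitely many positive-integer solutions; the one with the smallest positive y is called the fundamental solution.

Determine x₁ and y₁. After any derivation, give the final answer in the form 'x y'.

√408 = [20; 5,40, …], period ℓ=2 (even) → k=1
k=0  a_k=20  p_k/q_k = 20/1
k=1  a_k=5  p_k/q_k = 101/5
→ (101, 5).  Check: 101²=10201, 408·5²=10200, difference 1.

101 5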